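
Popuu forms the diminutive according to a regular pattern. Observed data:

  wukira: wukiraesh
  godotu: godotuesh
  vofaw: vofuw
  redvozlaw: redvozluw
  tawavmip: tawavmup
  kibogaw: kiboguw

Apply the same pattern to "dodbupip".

wukira and redvozlaw both have last vowel 'a' yet inflect differently (wukiraesh, redvozluw), so the last vowel is not what conditions the rule; whether the stem ends in a vowel or a consonant is.
"dodbupip" ends in a consonant. The stems ending in a consonant (tawavmip → tawavmup, redvozlaw → redvozluw, kibogaw → kiboguw) change the last vowel to 'u'.
So dodbupip → dodbupup.

dodbupup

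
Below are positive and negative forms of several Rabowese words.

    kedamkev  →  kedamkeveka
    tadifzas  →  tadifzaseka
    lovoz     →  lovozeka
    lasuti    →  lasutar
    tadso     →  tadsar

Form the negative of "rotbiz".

rotbizeka

lovoz and tadso both have last vowel 'o' yet inflect differently (lovozeka, tadsar), so the last vowel is not what conditions the rule; whether the stem ends in a vowel or a consonant is.
"rotbiz" ends in a consonant. The stems ending in a consonant (kedamkev → kedamkeveka, tadifzas → tadifzaseka, lovoz → lovozeka) add -eka.
So rotbiz → rotbizeka.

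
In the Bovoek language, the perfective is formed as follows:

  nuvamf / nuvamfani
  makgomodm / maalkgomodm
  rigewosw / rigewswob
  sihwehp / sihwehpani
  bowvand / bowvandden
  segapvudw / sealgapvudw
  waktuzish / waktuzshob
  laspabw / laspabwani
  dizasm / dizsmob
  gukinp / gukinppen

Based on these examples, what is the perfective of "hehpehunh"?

hehpehunhhen

dizasm and makgomodm both end in -m yet inflect differently (dizsmob, maalkgomodm), so the final letter is not what conditions the rule; the second-to-last letter is.
"hehpehunh" has second-to-last letter 'n'. The stems whose second-to-last letter is 'n' (bowvand → bowvandden, gukinp → gukinppen) double the final consonant and add -en.
So hehpehunh → hehpehunhhen.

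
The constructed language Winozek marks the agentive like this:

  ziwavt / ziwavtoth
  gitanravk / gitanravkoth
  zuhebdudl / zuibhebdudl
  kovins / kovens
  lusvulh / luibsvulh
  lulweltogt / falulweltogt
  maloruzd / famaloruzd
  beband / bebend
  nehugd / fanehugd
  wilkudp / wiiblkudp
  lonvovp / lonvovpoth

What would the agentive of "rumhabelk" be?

ruibmhabelk

"rumhabelk" has second-to-last letter 'l'. The one such stem in the data (lusvulh → luibsvulh) inserts -ib- after the first vowel (as do zuhebdudl, wilkudp), so the same rule applies.
The other patterns: stems whose second-to-last letter is 'v' add -oth; stems whose second-to-last letter is 'n' change the last vowel to 'e'; stems whose second-to-last letter is 'g' or 'z' add the prefix fa-.
So rumhabelk → ruibmhabelk.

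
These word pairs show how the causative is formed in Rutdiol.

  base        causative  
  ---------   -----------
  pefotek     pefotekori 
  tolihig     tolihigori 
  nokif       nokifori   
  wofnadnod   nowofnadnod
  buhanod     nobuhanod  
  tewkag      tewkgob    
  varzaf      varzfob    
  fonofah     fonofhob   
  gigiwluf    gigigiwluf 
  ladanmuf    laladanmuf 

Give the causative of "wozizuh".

wowozizuh

tolihig and tewkag both end in -g yet inflect differently (tolihigori, tewkgob), so the final letter is not what conditions the rule; the last vowel is.
"wozizuh" has last vowel 'u'. The stems whose last vowel is 'u' (gigiwluf → gigigiwluf, ladanmuf → laladanmuf) repeat the first consonant+vowel as a prefix.
So wozizuh → wowozizuh.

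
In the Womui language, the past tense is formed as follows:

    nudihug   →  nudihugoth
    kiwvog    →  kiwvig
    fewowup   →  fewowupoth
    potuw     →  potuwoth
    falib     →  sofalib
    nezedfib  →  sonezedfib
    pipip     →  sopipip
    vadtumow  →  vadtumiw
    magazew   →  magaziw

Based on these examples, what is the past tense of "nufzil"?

"nufzil" has last vowel 'i'. The stems whose last vowel is 'i' (falib → sofalib, pipip → sopipip, nezedfib → sonezedfib) add the prefix so-.
The other patterns: stems whose last vowel is 'u' add -oth; stems whose last vowel is 'e' or 'o' change the last vowel to 'i'.
So nufzil → sonufzil.

sonufzil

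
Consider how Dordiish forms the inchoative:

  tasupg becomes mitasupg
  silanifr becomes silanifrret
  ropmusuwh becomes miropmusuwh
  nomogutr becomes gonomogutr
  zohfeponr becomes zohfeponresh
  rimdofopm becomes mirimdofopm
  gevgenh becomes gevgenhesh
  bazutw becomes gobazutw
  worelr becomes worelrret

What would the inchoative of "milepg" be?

nomogutr and zohfeponr both end in -r yet inflect differently (gonomogutr, zohfeponresh), so the final letter is not what conditions the rule; the second-to-last letter is.
"milepg" has second-to-last letter 'p'. The stems whose second-to-last letter is 'p' (tasupg → mitasupg, rimdofopm → mirimdofopm) add the prefix mi-.
The other patterns: stems whose second-to-last letter is 't' add the prefix go-; stems whose second-to-last letter is 'n' add -esh; stems whose second-to-last letter is 'f' or 'l' double the final consonant and add -et.
So milepg → mimilepg.

mimilepg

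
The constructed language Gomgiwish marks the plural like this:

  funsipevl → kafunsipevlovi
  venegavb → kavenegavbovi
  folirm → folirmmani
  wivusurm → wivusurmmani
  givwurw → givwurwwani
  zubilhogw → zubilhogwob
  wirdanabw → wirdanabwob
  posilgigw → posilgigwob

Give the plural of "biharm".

givwurw and zubilhogw both end in -w yet inflect differently (givwurwwani, zubilhogwob), so the final letter is not what conditions the rule; the second-to-last letter is.
"biharm" has second-to-last letter 'r'. The stems whose second-to-last letter is 'r' (folirm → folirmmani, wivusurm → wivusurmmani, givwurw → givwurwwani) double the final consonant and add -ani.
So biharm → biharmmani.

biharmmani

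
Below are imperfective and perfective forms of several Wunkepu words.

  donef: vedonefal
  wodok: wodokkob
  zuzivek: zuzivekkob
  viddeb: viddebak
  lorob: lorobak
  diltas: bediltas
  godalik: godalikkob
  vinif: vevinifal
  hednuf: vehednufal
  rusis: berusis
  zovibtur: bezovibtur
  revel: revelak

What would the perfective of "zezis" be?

zovibtur and hednuf both have last vowel 'u' yet inflect differently (bezovibtur, vehednufal), so the last vowel is not what conditions the rule; the final letter is.
"zezis" ends in -s. The stems ending in -s (diltas → bediltas, rusis → berusis) add the prefix be-.
The other patterns: stems ending in -f add ve- … -al around the stem; stems ending in -k double the final consonant and add -ob; stems ending in -b or -l add -ak.
So zezis → bezezis.

bezezis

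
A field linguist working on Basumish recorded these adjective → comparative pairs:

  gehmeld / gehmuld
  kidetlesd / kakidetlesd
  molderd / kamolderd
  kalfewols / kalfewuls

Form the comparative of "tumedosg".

gehmeld and molderd both end in -d yet inflect differently (gehmuld, kamolderd), so the final letter is not what conditions the rule; the second-to-last letter is.
"tumedosg" has second-to-last letter 's'. The one such stem in the data (kidetlesd → kakidetlesd) adds the prefix ka-, so the same rule applies.
The other pattern: stems whose second-to-last letter is 'l' change the last vowel to 'u'.
So tumedosg → katumedosg.

katumedosg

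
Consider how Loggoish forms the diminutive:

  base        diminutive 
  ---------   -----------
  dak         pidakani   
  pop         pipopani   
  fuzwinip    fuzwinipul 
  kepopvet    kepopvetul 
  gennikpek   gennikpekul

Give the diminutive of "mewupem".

mewupemul

pop and fuzwinip both end in -p yet inflect differently (pipopani, fuzwinipul), so the final letter is not what conditions the rule; the number of vowels is.
"mewupem" has 3 vowels. The stems with 3 vowels (fuzwinip → fuzwinipul, kepopvet → kepopvetul, gennikpek → gennikpekul) add -ul.
So mewupem → mewupemul.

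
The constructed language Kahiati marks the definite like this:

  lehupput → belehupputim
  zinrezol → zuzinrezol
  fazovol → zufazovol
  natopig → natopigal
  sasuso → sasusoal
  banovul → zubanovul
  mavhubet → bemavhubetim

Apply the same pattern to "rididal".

zurididal

lehupput and banovul both have last vowel 'u' yet inflect differently (belehupputim, zubanovul), so the last vowel is not what conditions the rule; the final letter is.
"rididal" ends in -l. The stems ending in -l (banovul → zubanovul, fazovol → zufazovol, zinrezol → zuzinrezol) add the prefix zu-.
The other patterns: stems ending in -t add be- … -im around the stem; stems ending in -g or -o add -al.
So rididal → zurididal.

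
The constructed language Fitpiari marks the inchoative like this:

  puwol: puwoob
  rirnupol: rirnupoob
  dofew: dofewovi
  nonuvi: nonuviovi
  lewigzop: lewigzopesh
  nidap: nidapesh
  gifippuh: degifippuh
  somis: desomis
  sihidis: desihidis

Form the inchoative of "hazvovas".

"hazvovas" ends in -s. The stems ending in -s (somis → desomis, sihidis → desihidis) add the prefix de-.
The other patterns: stems ending in -l drop the final letter and add -ob; stems ending in -i or -w add -ovi; stems ending in -p add -esh.
So hazvovas → dehazvovas.

dehazvovas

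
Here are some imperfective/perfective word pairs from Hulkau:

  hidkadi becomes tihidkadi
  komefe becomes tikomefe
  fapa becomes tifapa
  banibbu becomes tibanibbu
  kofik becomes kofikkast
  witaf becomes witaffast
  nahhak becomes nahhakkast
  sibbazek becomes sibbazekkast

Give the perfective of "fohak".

hidkadi and kofik both have last vowel 'i' yet inflect differently (tihidkadi, kofikkast), so the last vowel is not what conditions the rule; whether the stem ends in a vowel or a consonant is.
"fohak" ends in a consonant. The stems ending in a consonant (kofik → kofikkast, witaf → witaffast, nahhak → nahhakkast) double the final consonant and add -ast.
The other pattern: stems ending in a vowel add the prefix ti-.
So fohak → fohakkast.

fohakkast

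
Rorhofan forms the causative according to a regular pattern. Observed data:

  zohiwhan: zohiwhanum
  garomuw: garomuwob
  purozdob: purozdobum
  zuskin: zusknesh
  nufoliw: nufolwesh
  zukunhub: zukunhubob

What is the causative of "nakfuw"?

nakfuwob

garomuw and nufoliw both end in -w yet inflect differently (garomuwob, nufolwesh), so the final letter is not what conditions the rule; the last vowel is.
"nakfuw" has last vowel 'u'. The stems whose last vowel is 'u' (garomuw → garomuwob, zukunhub → zukunhubob) add -ob.
The other patterns: stems whose last vowel is 'i' delete the last vowel and add -esh; stems whose last vowel is 'a' or 'o' add -um.
So nakfuw → nakfuwob.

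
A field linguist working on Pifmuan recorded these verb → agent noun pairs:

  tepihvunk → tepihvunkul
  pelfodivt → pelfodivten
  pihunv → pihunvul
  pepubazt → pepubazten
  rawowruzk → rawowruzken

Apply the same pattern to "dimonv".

tepihvunk and rawowruzk both end in -k yet inflect differently (tepihvunkul, rawowruzken), so the final letter is not what conditions the rule; the second-to-last letter is.
"dimonv" has second-to-last letter 'n'. The stems whose second-to-last letter is 'n' (pihunv → pihunvul, tepihvunk → tepihvunkul) add -ul.
The other pattern: stems whose second-to-last letter is 'v' or 'z' add -en.
So dimonv → dimonvul.

dimonvul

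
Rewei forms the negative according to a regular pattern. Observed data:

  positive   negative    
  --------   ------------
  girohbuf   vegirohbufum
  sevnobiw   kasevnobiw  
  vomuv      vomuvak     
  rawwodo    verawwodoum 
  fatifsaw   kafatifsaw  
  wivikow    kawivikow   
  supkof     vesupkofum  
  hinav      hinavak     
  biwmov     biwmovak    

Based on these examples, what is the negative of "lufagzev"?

lufagzevak

"lufagzev" ends in -v. The stems ending in -v (biwmov → biwmovak, vomuv → vomuvak, hinav → hinavak) add -ak.
So lufagzev → lufagzevak.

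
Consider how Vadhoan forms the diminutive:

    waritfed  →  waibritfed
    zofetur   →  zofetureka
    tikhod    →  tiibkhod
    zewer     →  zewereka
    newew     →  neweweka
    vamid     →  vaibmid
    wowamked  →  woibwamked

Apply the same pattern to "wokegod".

woibkegod

wowamked and newew both have last vowel 'e' yet inflect differently (woibwamked, neweweka), so the last vowel is not what conditions the rule; the final letter is.
"wokegod" ends in -d. The stems ending in -d (vamid → vaibmid, tikhod → tiibkhod, wowamked → woibwamked) insert -ib- after the first vowel.
The other pattern: stems ending in -r or -w add -eka.
So wokegod → woibkegod.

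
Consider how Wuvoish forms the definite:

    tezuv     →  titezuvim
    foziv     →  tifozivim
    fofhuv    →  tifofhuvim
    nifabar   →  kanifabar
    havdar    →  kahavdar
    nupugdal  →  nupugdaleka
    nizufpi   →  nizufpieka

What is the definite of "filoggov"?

tifiloggovim

"filoggov" ends in -v. The stems ending in -v (tezuv → titezuvim, foziv → tifozivim, fofhuv → tifofhuvim) add ti- … -im around the stem.
So filoggov → tifiloggovim.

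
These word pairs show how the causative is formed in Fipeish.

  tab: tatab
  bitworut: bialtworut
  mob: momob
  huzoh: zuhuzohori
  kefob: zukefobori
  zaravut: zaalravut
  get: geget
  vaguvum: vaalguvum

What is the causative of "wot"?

wowot

"wot" has 1 vowel. The stems with 1 vowel (get → geget, tab → tatab, mob → momob) repeat the first consonant+vowel as a prefix.
So wot → wowot.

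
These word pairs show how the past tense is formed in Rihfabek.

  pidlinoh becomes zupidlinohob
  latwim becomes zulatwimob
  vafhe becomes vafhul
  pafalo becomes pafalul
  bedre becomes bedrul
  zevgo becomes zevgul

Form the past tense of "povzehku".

povzehkul

pidlinoh and pafalo both have last vowel 'o' yet inflect differently (zupidlinohob, pafalul), so the last vowel is not what conditions the rule; whether the stem ends in a vowel or a consonant is.
"povzehku" ends in a vowel. The stems ending in a vowel (vafhe → vafhul, pafalo → pafalul, bedre → bedrul) drop the final letter and add -ul.
So povzehku → povzehkul.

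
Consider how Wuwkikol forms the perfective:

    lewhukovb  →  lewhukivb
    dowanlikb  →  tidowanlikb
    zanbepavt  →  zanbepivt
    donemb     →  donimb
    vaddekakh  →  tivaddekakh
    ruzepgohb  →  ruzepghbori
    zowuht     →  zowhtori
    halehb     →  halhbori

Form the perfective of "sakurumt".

halehb and dowanlikb both end in -b yet inflect differently (halhbori, tidowanlikb), so the final letter is not what conditions the rule; the second-to-last letter is.
"sakurumt" has second-to-last letter 'm'. The one such stem in the data (donemb → donimb) changes the last vowel to 'i' (as do zanbepavt, lewhukovb), so the same rule applies.
The other patterns: stems whose second-to-last letter is 'h' delete the last vowel and add -ori; stems whose second-to-last letter is 'k' add the prefix ti-.
So sakurumt → sakurimt.

sakurimt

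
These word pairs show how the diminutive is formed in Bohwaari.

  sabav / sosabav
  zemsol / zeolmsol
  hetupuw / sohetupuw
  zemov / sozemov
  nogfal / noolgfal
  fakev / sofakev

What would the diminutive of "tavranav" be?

sotavranav

nogfal and sabav both have last vowel 'a' yet inflect differently (noolgfal, sosabav), so the last vowel is not what conditions the rule; the final letter is.
"tavranav" ends in -v. The stems ending in -v (sabav → sosabav, fakev → sofakev, zemov → sozemov) add the prefix so-.
The other pattern: stems ending in -l insert -ol- after the first vowel.
So tavranav → sotavranav.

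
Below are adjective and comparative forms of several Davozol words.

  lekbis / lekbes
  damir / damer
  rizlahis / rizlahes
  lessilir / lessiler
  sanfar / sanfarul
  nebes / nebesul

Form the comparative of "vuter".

vuterul

"vuter" has last vowel 'e'. The one such stem in the data (nebes → nebesul) adds -ul, so the same rule applies.
The other pattern: stems whose last vowel is 'i' change the last vowel to 'e'.
So vuter → vuterul.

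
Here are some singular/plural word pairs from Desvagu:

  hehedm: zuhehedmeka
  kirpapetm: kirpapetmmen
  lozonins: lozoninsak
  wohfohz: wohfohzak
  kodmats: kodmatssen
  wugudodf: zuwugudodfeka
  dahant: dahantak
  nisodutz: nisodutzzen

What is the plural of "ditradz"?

zuditradzeka

kirpapetm and hehedm both end in -m yet inflect differently (kirpapetmmen, zuhehedmeka), so the final letter is not what conditions the rule; the second-to-last letter is.
"ditradz" has second-to-last letter 'd'. The stems whose second-to-last letter is 'd' (hehedm → zuhehedmeka, wugudodf → zuwugudodfeka) add zu- … -eka around the stem.
So ditradz → zuditradzeka.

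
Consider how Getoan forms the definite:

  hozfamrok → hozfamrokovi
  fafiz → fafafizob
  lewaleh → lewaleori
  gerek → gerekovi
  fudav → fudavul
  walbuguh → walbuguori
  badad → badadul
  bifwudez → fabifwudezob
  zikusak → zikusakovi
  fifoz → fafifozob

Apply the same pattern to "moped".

mopedul

lewaleh and bifwudez both have last vowel 'e' yet inflect differently (lewaleori, fabifwudezob), so the last vowel is not what conditions the rule; the final letter is.
"moped" ends in -d. The one such stem in the data (badad → badadul) adds -ul, so the same rule applies.
So moped → mopedul.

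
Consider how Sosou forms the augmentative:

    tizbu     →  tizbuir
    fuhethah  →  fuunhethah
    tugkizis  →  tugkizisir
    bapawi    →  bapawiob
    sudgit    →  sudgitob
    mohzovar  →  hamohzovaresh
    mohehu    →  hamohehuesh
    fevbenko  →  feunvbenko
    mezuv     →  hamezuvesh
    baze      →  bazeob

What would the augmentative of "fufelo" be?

"fufelo" begins with f-. The stems beginning with f- (fevbenko → feunvbenko, fuhethah → fuunhethah) insert -un- after the first vowel.
The other patterns: stems beginning with t- add -ir; stems beginning with m- add ha- … -esh around the stem; stems beginning with b- or s- add -ob.
So fufelo → fuunfelo.

fuunfelo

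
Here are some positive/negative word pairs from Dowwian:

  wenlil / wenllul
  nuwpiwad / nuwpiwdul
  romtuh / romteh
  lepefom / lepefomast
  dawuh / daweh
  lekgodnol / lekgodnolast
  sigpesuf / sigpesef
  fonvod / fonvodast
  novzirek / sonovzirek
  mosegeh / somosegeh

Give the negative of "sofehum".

sofehem

"sofehum" has last vowel 'u'. The stems whose last vowel is 'u' (dawuh → daweh, romtuh → romteh, sigpesuf → sigpesef) change the last vowel to 'e'.
The other patterns: stems whose last vowel is 'o' add -ast; stems whose last vowel is 'e' add the prefix so-; stems whose last vowel is 'a' or 'i' delete the last vowel and add -ul.
So sofehum → sofehem.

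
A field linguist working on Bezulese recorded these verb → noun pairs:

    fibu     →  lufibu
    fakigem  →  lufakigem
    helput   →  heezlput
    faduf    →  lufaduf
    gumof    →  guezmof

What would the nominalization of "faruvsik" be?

lufaruvsik

faduf and gumof both end in -f yet inflect differently (lufaduf, guezmof), so the final letter is not what conditions the rule; the first letter is.
"faruvsik" begins with f-. The stems beginning with f- (faduf → lufaduf, fibu → lufibu, fakigem → lufakigem) add the prefix lu-.
So faruvsik → lufaruvsik.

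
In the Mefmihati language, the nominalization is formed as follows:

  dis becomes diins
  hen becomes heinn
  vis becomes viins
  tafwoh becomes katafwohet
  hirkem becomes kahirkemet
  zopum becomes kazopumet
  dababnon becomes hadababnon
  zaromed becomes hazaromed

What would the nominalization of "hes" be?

hen and dababnon both end in -n yet inflect differently (heinn, hadababnon), so the final letter is not what conditions the rule; the number of vowels is.
"hes" has 1 vowel. The stems with 1 vowel (dis → diins, hen → heinn, vis → viins) insert -in- after the first vowel.
So hes → heins.

heins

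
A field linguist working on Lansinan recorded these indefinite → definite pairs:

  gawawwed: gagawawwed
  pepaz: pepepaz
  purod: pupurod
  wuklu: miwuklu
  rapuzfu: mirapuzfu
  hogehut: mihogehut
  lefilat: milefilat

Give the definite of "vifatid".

vivifatid

pepaz and lefilat both have last vowel 'a' yet inflect differently (pepepaz, milefilat), so the last vowel is not what conditions the rule; the final letter is.
"vifatid" ends in -d. The stems ending in -d (gawawwed → gagawawwed, purod → pupurod) repeat the first consonant+vowel as a prefix.
So vifatid → vivifatid.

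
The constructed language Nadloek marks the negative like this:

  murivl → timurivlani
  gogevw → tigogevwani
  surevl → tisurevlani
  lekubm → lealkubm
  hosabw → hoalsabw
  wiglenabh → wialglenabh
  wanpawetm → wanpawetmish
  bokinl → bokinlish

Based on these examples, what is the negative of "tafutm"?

tafutmish

gogevw and hosabw both end in -w yet inflect differently (tigogevwani, hoalsabw), so the final letter is not what conditions the rule; the second-to-last letter is.
"tafutm" has second-to-last letter 't'. The one such stem in the data (wanpawetm → wanpawetmish) adds -ish, so the same rule applies.
The other patterns: stems whose second-to-last letter is 'v' add ti- … -ani around the stem; stems whose second-to-last letter is 'b' insert -al- after the first vowel.
So tafutm → tafutmish.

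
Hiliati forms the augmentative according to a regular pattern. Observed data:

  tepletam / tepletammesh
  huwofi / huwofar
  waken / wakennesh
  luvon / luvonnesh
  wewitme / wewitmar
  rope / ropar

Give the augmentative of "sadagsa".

"sadagsa" ends in a vowel. The stems ending in a vowel (wewitme → wewitmar, rope → ropar, huwofi → huwofar) drop the final letter and add -ar.
So sadagsa → sadagsar.

sadagsar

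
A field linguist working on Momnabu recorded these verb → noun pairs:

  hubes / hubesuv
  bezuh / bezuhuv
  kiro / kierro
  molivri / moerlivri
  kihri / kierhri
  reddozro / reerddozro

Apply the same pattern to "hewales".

hewalesuv

"hewales" ends in a consonant. The stems ending in a consonant (hubes → hubesuv, bezuh → bezuhuv) add -uv.
The other pattern: stems ending in a vowel insert -er- after the first vowel.
So hewales → hewalesuv.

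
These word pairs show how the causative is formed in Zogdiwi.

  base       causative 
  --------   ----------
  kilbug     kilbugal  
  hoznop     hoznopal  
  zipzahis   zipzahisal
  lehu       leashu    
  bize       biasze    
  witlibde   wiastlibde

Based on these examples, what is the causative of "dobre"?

kilbug and lehu both have last vowel 'u' yet inflect differently (kilbugal, leashu), so the last vowel is not what conditions the rule; whether the stem ends in a vowel or a consonant is.
"dobre" ends in a vowel. The stems ending in a vowel (lehu → leashu, bize → biasze, witlibde → wiastlibde) insert -as- after the first vowel.
The other pattern: stems ending in a consonant add -al.
So dobre → doasbre.

doasbre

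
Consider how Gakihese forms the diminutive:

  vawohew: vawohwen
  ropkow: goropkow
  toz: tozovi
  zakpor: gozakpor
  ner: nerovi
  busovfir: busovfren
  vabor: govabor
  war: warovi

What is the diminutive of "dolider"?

war and vabor both end in -r yet inflect differently (warovi, govabor), so the final letter is not what conditions the rule; the number of vowels is.
"dolider" has 3 vowels. The stems with 3 vowels (busovfir → busovfren, vawohew → vawohwen) delete the last vowel and add -en.
The other patterns: stems with 1 vowel add -ovi; stems with 2 vowels add the prefix go-.
So dolider → dolidren.

dolidren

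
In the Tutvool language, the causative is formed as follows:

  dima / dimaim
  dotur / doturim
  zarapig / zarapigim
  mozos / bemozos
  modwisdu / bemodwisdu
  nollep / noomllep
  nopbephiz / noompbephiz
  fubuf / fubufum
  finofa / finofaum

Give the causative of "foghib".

"foghib" begins with f-. The stems beginning with f- (fubuf → fubufum, finofa → finofaum) add -um.
So foghib → foghibum.

foghibum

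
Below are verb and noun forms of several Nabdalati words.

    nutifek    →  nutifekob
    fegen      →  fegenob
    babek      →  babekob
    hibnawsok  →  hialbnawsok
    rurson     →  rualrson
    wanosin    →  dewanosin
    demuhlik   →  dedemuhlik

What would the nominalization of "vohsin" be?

nutifek and hibnawsok both end in -k yet inflect differently (nutifekob, hialbnawsok), so the final letter is not what conditions the rule; the last vowel is.
"vohsin" has last vowel 'i'. The stems whose last vowel is 'i' (wanosin → dewanosin, demuhlik → dedemuhlik) add the prefix de-.
The other patterns: stems whose last vowel is 'e' add -ob; stems whose last vowel is 'o' insert -al- after the first vowel.
So vohsin → devohsin.

devohsin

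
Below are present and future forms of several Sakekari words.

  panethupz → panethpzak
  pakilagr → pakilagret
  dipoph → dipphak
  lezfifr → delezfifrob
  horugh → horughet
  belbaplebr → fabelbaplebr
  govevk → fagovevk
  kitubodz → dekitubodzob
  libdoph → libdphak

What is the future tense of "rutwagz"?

rutwagzet

pakilagr and belbaplebr both end in -r yet inflect differently (pakilagret, fabelbaplebr), so the final letter is not what conditions the rule; the second-to-last letter is.
"rutwagz" has second-to-last letter 'g'. The stems whose second-to-last letter is 'g' (pakilagr → pakilagret, horugh → horughet) add -et.
The other patterns: stems whose second-to-last letter is 'b' or 'v' add the prefix fa-; stems whose second-to-last letter is 'p' delete the last vowel and add -ak; stems whose second-to-last letter is 'd' or 'f' add de- … -ob around the stem.
So rutwagz → rutwagzet.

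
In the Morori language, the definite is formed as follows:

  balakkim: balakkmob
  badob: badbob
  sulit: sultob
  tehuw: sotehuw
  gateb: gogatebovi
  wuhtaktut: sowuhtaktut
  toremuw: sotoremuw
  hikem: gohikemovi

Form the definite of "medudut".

somedudut

gateb and badob both end in -b yet inflect differently (gogatebovi, badbob), so the final letter is not what conditions the rule; the last vowel is.
"medudut" has last vowel 'u'. The stems whose last vowel is 'u' (tehuw → sotehuw, wuhtaktut → sowuhtaktut, toremuw → sotoremuw) add the prefix so-.
The other patterns: stems whose last vowel is 'e' add go- … -ovi around the stem; stems whose last vowel is 'i' or 'o' delete the last vowel and add -ob.
So medudut → somedudut.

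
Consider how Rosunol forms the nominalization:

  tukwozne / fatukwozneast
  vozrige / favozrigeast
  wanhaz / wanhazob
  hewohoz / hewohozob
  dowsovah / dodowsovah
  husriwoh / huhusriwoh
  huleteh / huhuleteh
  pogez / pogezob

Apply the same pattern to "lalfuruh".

lalalfuruh

husriwoh and hewohoz both have last vowel 'o' yet inflect differently (huhusriwoh, hewohozob), so the last vowel is not what conditions the rule; the final letter is.
"lalfuruh" ends in -h. The stems ending in -h (huleteh → huhuleteh, husriwoh → huhusriwoh, dowsovah → dodowsovah) repeat the first consonant+vowel as a prefix.
So lalfuruh → lalalfuruh.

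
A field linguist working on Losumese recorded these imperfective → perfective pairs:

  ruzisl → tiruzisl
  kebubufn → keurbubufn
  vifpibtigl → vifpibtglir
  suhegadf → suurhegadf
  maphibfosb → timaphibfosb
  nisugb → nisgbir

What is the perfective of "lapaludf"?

maphibfosb and nisugb both end in -b yet inflect differently (timaphibfosb, nisgbir), so the final letter is not what conditions the rule; the second-to-last letter is.
"lapaludf" has second-to-last letter 'd'. The one such stem in the data (suhegadf → suurhegadf) inserts -ur- after the first vowel (as does kebubufn), so the same rule applies.
So lapaludf → laurpaludf.

laurpaludf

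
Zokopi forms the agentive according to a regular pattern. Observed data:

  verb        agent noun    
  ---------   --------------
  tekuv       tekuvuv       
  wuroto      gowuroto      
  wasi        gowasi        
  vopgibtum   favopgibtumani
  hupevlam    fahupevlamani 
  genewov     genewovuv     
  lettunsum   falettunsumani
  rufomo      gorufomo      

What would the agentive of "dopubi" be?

godopubi

tekuv and vopgibtum both have last vowel 'u' yet inflect differently (tekuvuv, favopgibtumani), so the last vowel is not what conditions the rule; the final letter is.
"dopubi" ends in -i. The one such stem in the data (wasi → gowasi) adds the prefix go-, so the same rule applies.
So dopubi → godopubi.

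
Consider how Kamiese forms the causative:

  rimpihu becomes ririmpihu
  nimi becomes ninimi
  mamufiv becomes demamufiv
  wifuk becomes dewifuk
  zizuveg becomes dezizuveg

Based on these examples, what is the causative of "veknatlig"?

nimi and mamufiv both have last vowel 'i' yet inflect differently (ninimi, demamufiv), so the last vowel is not what conditions the rule; whether the stem ends in a vowel or a consonant is.
"veknatlig" ends in a consonant. The stems ending in a consonant (mamufiv → demamufiv, wifuk → dewifuk, zizuveg → dezizuveg) add the prefix de-.
So veknatlig → deveknatlig.

deveknatlig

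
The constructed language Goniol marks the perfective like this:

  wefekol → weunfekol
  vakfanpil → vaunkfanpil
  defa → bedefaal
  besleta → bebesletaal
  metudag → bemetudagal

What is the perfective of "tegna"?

wefekol and besleta both have 3 vowels yet inflect differently (weunfekol, bebesletaal), so the number of vowels is not what conditions the rule; the final letter is.
"tegna" ends in -a. The stems ending in -a (defa → bedefaal, besleta → bebesletaal) add be- … -al around the stem.
So tegna → betegnaal.

betegnaal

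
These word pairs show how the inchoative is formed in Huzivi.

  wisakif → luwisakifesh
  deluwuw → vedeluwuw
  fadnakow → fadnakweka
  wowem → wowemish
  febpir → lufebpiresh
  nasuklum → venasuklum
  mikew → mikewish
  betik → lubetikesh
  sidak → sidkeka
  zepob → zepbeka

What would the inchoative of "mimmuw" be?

vemimmuw

deluwuw and mikew both end in -w yet inflect differently (vedeluwuw, mikewish), so the final letter is not what conditions the rule; the last vowel is.
"mimmuw" has last vowel 'u'. The stems whose last vowel is 'u' (deluwuw → vedeluwuw, nasuklum → venasuklum) add the prefix ve-.
So mimmuw → vemimmuw.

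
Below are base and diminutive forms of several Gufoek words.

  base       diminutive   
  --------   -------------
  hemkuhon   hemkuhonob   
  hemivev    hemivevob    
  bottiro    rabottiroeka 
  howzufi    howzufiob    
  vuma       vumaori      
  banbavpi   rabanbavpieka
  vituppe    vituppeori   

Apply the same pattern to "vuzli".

vuzliori

howzufi and banbavpi both end in -i yet inflect differently (howzufiob, rabanbavpieka), so the final letter is not what conditions the rule; the first letter is.
"vuzli" begins with v-. The stems beginning with v- (vuma → vumaori, vituppe → vituppeori) add -ori.
The other patterns: stems beginning with h- add -ob; stems beginning with b- add ra- … -eka around the stem.
So vuzli → vuzliori.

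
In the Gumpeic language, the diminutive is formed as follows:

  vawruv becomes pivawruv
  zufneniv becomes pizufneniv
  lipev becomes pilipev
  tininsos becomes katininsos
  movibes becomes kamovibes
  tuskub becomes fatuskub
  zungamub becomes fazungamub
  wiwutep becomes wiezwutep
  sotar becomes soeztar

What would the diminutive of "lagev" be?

lipev and movibes both have last vowel 'e' yet inflect differently (pilipev, kamovibes), so the last vowel is not what conditions the rule; the final letter is.
"lagev" ends in -v. The stems ending in -v (vawruv → pivawruv, zufneniv → pizufneniv, lipev → pilipev) add the prefix pi-.
So lagev → pilagev.

pilagev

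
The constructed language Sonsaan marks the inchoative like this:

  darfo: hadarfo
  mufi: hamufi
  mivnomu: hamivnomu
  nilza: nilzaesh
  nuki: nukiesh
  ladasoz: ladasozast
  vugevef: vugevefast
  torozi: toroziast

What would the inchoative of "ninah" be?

ninahesh

mufi and nuki both end in -i yet inflect differently (hamufi, nukiesh), so the final letter is not what conditions the rule; the first letter is.
"ninah" begins with n-. The stems beginning with n- (nilza → nilzaesh, nuki → nukiesh) add -esh.
The other patterns: stems beginning with d- or m- add the prefix ha-; stems beginning with l-, t- or v- add -ast.
So ninah → ninahesh.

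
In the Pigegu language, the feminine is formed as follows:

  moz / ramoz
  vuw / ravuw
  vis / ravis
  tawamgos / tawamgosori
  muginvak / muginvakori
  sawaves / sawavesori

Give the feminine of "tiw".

ratiw

vis and tawamgos both end in -s yet inflect differently (ravis, tawamgosori), so the final letter is not what conditions the rule; the number of vowels is.
"tiw" has 1 vowel. The stems with 1 vowel (moz → ramoz, vuw → ravuw, vis → ravis) add the prefix ra-.
So tiw → ratiw.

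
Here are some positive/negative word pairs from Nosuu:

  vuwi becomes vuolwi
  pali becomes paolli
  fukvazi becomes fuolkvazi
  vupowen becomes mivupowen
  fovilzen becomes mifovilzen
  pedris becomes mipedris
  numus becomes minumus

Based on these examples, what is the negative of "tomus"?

vuwi and pedris both have last vowel 'i' yet inflect differently (vuolwi, mipedris), so the last vowel is not what conditions the rule; the final letter is.
"tomus" ends in -s. The stems ending in -s (pedris → mipedris, numus → minumus) add the prefix mi-.
The other pattern: stems ending in -i insert -ol- after the first vowel.
So tomus → mitomus.

mitomus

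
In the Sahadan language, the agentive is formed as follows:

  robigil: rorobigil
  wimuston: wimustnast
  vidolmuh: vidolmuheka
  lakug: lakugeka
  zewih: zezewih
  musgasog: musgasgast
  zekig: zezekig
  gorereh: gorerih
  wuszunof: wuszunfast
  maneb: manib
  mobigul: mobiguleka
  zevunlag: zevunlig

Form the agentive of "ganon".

gannast

"ganon" has last vowel 'o'. The stems whose last vowel is 'o' (musgasog → musgasgast, wimuston → wimustnast, wuszunof → wuszunfast) delete the last vowel and add -ast.
The other patterns: stems whose last vowel is 'u' add -eka; stems whose last vowel is 'a' or 'e' change the last vowel to 'i'; stems whose last vowel is 'i' repeat the first consonant+vowel as a prefix.
So ganon → gannast.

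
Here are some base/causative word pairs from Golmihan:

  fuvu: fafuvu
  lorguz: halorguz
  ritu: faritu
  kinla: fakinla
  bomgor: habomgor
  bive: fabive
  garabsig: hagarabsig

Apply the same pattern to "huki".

fahuki

lorguz and ritu both have last vowel 'u' yet inflect differently (halorguz, faritu), so the last vowel is not what conditions the rule; whether the stem ends in a vowel or a consonant is.
"huki" ends in a vowel. The stems ending in a vowel (ritu → faritu, bive → fabive, kinla → fakinla) add the prefix fa-.
So huki → fahuki.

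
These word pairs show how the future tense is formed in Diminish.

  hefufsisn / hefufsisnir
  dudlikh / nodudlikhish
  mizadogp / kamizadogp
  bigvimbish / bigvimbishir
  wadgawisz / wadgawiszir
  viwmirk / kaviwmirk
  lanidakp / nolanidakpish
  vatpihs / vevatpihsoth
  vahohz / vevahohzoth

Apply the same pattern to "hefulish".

hefulishir

wadgawisz and vahohz both end in -z yet inflect differently (wadgawiszir, vevahohzoth), so the final letter is not what conditions the rule; the second-to-last letter is.
"hefulish" has second-to-last letter 's'. The stems whose second-to-last letter is 's' (bigvimbish → bigvimbishir, hefufsisn → hefufsisnir, wadgawisz → wadgawiszir) add -ir.
The other patterns: stems whose second-to-last letter is 'h' add ve- … -oth around the stem; stems whose second-to-last letter is 'k' add no- … -ish around the stem; stems whose second-to-last letter is 'g' or 'r' add the prefix ka-.
So hefulish → hefulishir.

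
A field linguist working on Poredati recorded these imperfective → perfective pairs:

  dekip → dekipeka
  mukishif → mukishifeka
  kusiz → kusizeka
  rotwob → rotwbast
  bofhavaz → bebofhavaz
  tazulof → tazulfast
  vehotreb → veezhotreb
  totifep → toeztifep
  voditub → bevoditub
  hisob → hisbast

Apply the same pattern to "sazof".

"sazof" has last vowel 'o'. The stems whose last vowel is 'o' (rotwob → rotwbast, tazulof → tazulfast, hisob → hisbast) delete the last vowel and add -ast.
The other patterns: stems whose last vowel is 'a' or 'u' add the prefix be-; stems whose last vowel is 'e' insert -ez- after the first vowel; stems whose last vowel is 'i' add -eka.
So sazof → sazfast.

sazfast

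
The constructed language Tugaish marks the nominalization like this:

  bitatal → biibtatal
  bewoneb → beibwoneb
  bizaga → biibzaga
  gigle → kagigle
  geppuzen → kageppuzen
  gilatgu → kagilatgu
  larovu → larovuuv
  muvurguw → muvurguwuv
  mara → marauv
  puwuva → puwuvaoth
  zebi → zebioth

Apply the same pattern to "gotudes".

gilatgu and larovu both end in -u yet inflect differently (kagilatgu, larovuuv), so the final letter is not what conditions the rule; the first letter is.
"gotudes" begins with g-. The stems beginning with g- (gigle → kagigle, geppuzen → kageppuzen, gilatgu → kagilatgu) add the prefix ka-.
The other patterns: stems beginning with b- insert -ib- after the first vowel; stems beginning with l- or m- add -uv; stems beginning with p- or z- add -oth.
So gotudes → kagotudes.

kagotudes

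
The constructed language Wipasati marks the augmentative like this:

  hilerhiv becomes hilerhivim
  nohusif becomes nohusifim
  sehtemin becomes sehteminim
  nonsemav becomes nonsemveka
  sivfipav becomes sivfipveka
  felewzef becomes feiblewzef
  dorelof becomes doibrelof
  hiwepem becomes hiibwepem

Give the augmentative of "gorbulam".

hilerhiv and nonsemav both end in -v yet inflect differently (hilerhivim, nonsemveka), so the final letter is not what conditions the rule; the last vowel is.
"gorbulam" has last vowel 'a'. The stems whose last vowel is 'a' (nonsemav → nonsemveka, sivfipav → sivfipveka) delete the last vowel and add -eka.
The other patterns: stems whose last vowel is 'i' add -im; stems whose last vowel is 'e' or 'o' insert -ib- after the first vowel.
So gorbulam → gorbulmeka.

gorbulmeka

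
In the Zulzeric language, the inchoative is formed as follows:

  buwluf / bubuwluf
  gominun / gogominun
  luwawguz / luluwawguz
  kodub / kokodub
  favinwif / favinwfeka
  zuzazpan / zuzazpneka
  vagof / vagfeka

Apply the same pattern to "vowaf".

buwluf and favinwif both end in -f yet inflect differently (bubuwluf, favinwfeka), so the final letter is not what conditions the rule; the last vowel is.
"vowaf" has last vowel 'a'. The one such stem in the data (zuzazpan → zuzazpneka) deletes the last vowel and adds -eka (as do favinwif, vagof), so the same rule applies.
So vowaf → vowfeka.

vowfeka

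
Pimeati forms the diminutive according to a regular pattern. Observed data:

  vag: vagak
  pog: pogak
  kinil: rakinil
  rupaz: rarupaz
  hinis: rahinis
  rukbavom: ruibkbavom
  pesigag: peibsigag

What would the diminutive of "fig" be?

figak

vag and pesigag both end in -g yet inflect differently (vagak, peibsigag), so the final letter is not what conditions the rule; the number of vowels is.
"fig" has 1 vowel. The stems with 1 vowel (vag → vagak, pog → pogak) add -ak.
So fig → figak.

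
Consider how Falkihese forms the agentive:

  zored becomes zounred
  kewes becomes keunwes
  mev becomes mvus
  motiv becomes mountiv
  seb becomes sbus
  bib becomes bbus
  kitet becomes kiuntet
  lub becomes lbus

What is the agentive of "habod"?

haunbod

motiv and mev both end in -v yet inflect differently (mountiv, mvus), so the final letter is not what conditions the rule; the number of vowels is.
"habod" has 2 vowels. The stems with 2 vowels (kewes → keunwes, zored → zounred, kitet → kiuntet) insert -un- after the first vowel.
The other pattern: stems with 1 vowel delete the last vowel and add -us.
So habod → haunbod.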